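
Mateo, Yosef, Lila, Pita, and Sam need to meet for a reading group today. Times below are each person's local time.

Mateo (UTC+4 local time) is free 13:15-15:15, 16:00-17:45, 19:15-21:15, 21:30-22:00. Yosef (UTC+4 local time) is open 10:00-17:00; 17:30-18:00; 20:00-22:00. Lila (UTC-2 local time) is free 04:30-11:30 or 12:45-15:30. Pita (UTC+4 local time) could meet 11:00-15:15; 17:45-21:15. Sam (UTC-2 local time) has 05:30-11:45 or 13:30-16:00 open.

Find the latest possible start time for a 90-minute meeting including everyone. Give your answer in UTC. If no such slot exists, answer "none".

Mateo in UTC: 09:15-11:15, 12:00-13:45, 15:15-17:15, 17:30-18:00 (subtract 4h to convert from UTC+4).
Yosef in UTC: 06:00-13:00, 13:30-14:00, 16:00-18:00 (subtract 4h to convert from UTC+4).
Lila in UTC: 06:30-13:30, 14:45-17:30 (add 2h to convert from UTC-2).
Pita in UTC: 07:00-11:15, 13:45-17:15 (subtract 4h to convert from UTC+4).
Sam in UTC: 07:30-13:45, 15:30-18:00 (add 2h to convert from UTC-2).
Mateo ∩ Yosef: 09:15-11:15, 12:00-13:00, 13:30-13:45, 16:00-17:15, 17:30-18:00.
Mateo ∩ Yosef ∩ Lila: 09:15-11:15, 12:00-13:00, 16:00-17:15.
Mateo ∩ Yosef ∩ Lila ∩ Pita: 09:15-11:15, 16:00-17:15.
Mateo ∩ Yosef ∩ Lila ∩ Pita ∩ Sam: 09:15-11:15, 16:00-17:15.
The last common window of at least 90 minutes is 09:15-11:15; a 90-minute meeting can start as late as 09:45 and still end by 11:15.

09:45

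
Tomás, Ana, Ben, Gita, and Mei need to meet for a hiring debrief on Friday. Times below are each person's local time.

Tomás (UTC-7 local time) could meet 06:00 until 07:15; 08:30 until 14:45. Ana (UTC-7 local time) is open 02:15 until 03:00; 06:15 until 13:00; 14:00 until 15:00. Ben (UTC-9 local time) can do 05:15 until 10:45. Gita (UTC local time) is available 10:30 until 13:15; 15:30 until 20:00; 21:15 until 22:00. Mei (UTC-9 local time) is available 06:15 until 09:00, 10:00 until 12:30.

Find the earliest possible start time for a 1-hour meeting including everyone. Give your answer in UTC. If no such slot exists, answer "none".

15:30

Tomás in UTC: 13:00-14:15, 15:30-21:45 (add 7h to convert from UTC-7).
Ana in UTC: 09:15-10:00, 13:15-20:00, 21:00-22:00 (add 7h to convert from UTC-7).
Ben in UTC: 14:15-19:45 (add 9h to convert from UTC-9).
Gita in UTC: 10:30-13:15, 15:30-20:00, 21:15-22:00.
Mei in UTC: 15:15-18:00, 19:00-21:30 (add 9h to convert from UTC-9).
Tomás ∩ Ana: 13:15-14:15, 15:30-20:00, 21:00-21:45.
Tomás ∩ Ana ∩ Ben: 15:30-19:45.
Tomás ∩ Ana ∩ Ben ∩ Gita: 15:30-19:45.
Tomás ∩ Ana ∩ Ben ∩ Gita ∩ Mei: 15:30-18:00, 19:00-19:45.
So the common availability across everyone is 15:30-18:00, 19:00-19:45.
The first common window of at least 60 minutes is 15:30-18:00, so the earliest start is 15:30.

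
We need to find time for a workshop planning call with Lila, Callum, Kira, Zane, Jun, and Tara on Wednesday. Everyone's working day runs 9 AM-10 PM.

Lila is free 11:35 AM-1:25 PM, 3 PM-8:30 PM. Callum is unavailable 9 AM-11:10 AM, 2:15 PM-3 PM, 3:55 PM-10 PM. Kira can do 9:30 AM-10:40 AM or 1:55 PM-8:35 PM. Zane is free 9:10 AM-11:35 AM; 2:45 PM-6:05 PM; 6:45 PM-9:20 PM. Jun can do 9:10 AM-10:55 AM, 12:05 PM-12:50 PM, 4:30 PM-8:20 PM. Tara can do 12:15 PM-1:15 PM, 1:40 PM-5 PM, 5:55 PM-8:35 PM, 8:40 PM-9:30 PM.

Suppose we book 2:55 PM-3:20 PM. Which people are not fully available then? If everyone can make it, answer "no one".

Callum, Jun, Lila

Lila free: 11:35-13:25, 15:00-20:30.
Callum free: 11:10-14:15, 15:00-15:55 (invert busy blocks within the working day).
Kira free: 09:30-10:40, 13:55-20:35.
Zane free: 09:10-11:35, 14:45-18:05, 18:45-21:20.
Jun free: 09:10-10:55, 12:05-12:50, 16:30-20:20.
Tara free: 12:15-13:15, 13:40-17:00, 17:55-20:35, 20:40-21:30.
Lila: not fully free for 14:55-15:20. Callum: not fully free for 14:55-15:20. Kira: free for 14:55-15:20. Zane: free for 14:55-15:20. Jun: not fully free for 14:55-15:20. Tara: free for 14:55-15:20.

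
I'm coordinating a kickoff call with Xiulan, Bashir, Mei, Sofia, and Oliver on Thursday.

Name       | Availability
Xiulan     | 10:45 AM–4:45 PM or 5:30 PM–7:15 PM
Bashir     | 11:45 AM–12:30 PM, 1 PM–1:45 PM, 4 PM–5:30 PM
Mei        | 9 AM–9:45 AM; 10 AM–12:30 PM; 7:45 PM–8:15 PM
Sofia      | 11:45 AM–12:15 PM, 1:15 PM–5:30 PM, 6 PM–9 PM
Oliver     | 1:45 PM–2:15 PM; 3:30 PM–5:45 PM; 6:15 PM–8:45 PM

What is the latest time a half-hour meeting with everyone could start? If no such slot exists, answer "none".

Xiulan ∩ Bashir: 11:45-12:30, 13:00-13:45, 16:00-16:45.
Xiulan ∩ Bashir ∩ Mei: 11:45-12:30.
Xiulan ∩ Bashir ∩ Mei ∩ Sofia: 11:45-12:15.
Xiulan ∩ Bashir ∩ Mei ∩ Sofia ∩ Oliver: ∅.
There is no time when everyone is free.
No common window is at least 30 minutes long.

none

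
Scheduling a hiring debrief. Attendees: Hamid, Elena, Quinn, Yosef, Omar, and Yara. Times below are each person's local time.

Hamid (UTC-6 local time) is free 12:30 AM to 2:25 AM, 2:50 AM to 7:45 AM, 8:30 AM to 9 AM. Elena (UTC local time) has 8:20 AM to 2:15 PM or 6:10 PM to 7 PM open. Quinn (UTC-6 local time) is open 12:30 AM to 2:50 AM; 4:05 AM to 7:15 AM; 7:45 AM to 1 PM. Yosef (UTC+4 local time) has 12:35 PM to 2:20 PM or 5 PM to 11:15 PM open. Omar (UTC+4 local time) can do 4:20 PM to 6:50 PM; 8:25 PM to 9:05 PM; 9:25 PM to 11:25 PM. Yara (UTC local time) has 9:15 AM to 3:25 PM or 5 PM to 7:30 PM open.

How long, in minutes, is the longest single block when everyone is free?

15

Hamid in UTC: 06:30-08:25, 08:50-13:45, 14:30-15:00 (add 6h to convert from UTC-6).
Elena in UTC: 08:20-14:15, 18:10-19:00.
Quinn in UTC: 06:30-08:50, 10:05-13:15, 13:45-19:00 (add 6h to convert from UTC-6).
Yosef in UTC: 08:35-10:20, 13:00-19:15 (subtract 4h to convert from UTC+4).
Omar in UTC: 12:20-14:50, 16:25-17:05, 17:25-19:25 (subtract 4h to convert from UTC+4).
Yara in UTC: 09:15-15:25, 17:00-19:30.
Hamid ∩ Elena: 08:20-08:25, 08:50-13:45.
Hamid ∩ Elena ∩ Quinn: 08:20-08:25, 10:05-13:15.
Hamid ∩ Elena ∩ Quinn ∩ Yosef: 10:05-10:20, 13:00-13:15.
Hamid ∩ Elena ∩ Quinn ∩ Yosef ∩ Omar: 13:00-13:15.
Hamid ∩ Elena ∩ Quinn ∩ Yosef ∩ Omar ∩ Yara: 13:00-13:15.
The longest is 13:00-13:15 at 15 minutes.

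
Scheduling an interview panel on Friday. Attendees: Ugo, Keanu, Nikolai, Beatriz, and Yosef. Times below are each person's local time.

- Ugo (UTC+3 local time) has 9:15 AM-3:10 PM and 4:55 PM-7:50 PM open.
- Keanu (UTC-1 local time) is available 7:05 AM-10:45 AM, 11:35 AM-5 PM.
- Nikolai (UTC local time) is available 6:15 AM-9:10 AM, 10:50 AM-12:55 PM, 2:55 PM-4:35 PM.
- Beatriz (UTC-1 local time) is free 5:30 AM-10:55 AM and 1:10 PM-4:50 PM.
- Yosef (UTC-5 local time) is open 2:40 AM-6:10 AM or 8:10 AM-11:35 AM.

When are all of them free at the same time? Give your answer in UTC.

08:05-09:10, 10:50-11:10, 14:55-16:35

Ugo in UTC: 06:15-12:10, 13:55-16:50 (subtract 3h to convert from UTC+3).
Keanu in UTC: 08:05-11:45, 12:35-18:00 (add 1h to convert from UTC-1).
Nikolai in UTC: 06:15-09:10, 10:50-12:55, 14:55-16:35.
Beatriz in UTC: 06:30-11:55, 14:10-17:50 (add 1h to convert from UTC-1).
Yosef in UTC: 07:40-11:10, 13:10-16:35 (add 5h to convert from UTC-5).
Ugo ∩ Keanu: 08:05-11:45, 13:55-16:50.
Ugo ∩ Keanu ∩ Nikolai: 08:05-09:10, 10:50-11:45, 14:55-16:35.
Ugo ∩ Keanu ∩ Nikolai ∩ Beatriz: 08:05-09:10, 10:50-11:45, 14:55-16:35.
Ugo ∩ Keanu ∩ Nikolai ∩ Beatriz ∩ Yosef: 08:05-09:10, 10:50-11:10, 14:55-16:35.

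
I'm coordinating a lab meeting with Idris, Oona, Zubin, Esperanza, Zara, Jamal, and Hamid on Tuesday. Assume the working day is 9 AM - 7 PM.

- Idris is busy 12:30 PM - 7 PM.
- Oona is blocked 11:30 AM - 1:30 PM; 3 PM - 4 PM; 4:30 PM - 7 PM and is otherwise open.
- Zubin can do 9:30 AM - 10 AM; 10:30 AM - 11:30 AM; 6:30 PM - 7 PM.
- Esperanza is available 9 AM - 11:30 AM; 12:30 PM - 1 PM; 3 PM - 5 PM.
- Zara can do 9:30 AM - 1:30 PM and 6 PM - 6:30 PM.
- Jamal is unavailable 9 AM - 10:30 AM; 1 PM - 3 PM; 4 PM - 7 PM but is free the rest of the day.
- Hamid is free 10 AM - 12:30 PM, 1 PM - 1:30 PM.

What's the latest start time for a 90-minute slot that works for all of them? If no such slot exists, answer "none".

Idris free: 09:00-12:30 (invert busy blocks within the working day).
Oona free: 09:00-11:30, 13:30-15:00, 16:00-16:30 (invert busy blocks within the working day).
Zubin free: 09:30-10:00, 10:30-11:30, 18:30-19:00.
Esperanza free: 09:00-11:30, 12:30-13:00, 15:00-17:00.
Zara free: 09:30-13:30, 18:00-18:30.
Jamal free: 10:30-13:00, 15:00-16:00 (invert busy blocks within the working day).
Hamid free: 10:00-12:30, 13:00-13:30.
Idris ∩ Oona: 09:00-11:30.
Idris ∩ Oona ∩ Zubin: 09:30-10:00, 10:30-11:30.
Idris ∩ Oona ∩ Zubin ∩ Esperanza: 09:30-10:00, 10:30-11:30.
Idris ∩ Oona ∩ Zubin ∩ Esperanza ∩ Zara: 09:30-10:00, 10:30-11:30.
Idris ∩ Oona ∩ Zubin ∩ Esperanza ∩ Zara ∩ Jamal: 10:30-11:30.
Idris ∩ Oona ∩ Zubin ∩ Esperanza ∩ Zara ∩ Jamal ∩ Hamid: 10:30-11:30.
Those are the intersection windows.
No common window is at least 90 minutes long.

none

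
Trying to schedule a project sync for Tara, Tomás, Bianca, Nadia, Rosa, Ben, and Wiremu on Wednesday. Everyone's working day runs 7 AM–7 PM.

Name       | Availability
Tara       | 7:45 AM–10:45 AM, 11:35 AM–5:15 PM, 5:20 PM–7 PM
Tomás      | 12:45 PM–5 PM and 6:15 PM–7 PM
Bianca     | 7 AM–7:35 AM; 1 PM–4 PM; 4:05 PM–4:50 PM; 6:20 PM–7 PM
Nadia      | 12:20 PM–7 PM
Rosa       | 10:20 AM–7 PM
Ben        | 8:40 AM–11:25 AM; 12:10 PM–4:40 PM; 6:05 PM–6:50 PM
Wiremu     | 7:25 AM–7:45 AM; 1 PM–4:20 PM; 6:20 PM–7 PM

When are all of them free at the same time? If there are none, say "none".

13:00-16:00, 16:05-16:20, 18:20-18:50

Tara ∩ Tomás: 12:45-17:00, 18:15-19:00.
Tara ∩ Tomás ∩ Bianca: 13:00-16:00, 16:05-16:50, 18:20-19:00.
Tara ∩ Tomás ∩ Bianca ∩ Nadia: 13:00-16:00, 16:05-16:50, 18:20-19:00.
Tara ∩ Tomás ∩ Bianca ∩ Nadia ∩ Rosa: 13:00-16:00, 16:05-16:50, 18:20-19:00.
Tara ∩ Tomás ∩ Bianca ∩ Nadia ∩ Rosa ∩ Ben: 13:00-16:00, 16:05-16:40, 18:20-18:50.
Tara ∩ Tomás ∩ Bianca ∩ Nadia ∩ Rosa ∩ Ben ∩ Wiremu: 13:00-16:00, 16:05-16:20, 18:20-18:50.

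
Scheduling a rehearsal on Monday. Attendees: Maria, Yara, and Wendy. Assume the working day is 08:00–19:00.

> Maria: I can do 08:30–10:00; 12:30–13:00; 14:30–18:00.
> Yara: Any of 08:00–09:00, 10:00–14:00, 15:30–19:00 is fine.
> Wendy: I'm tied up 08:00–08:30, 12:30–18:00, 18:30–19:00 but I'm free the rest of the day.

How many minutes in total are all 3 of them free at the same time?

Maria free: 08:30-10:00, 12:30-13:00, 14:30-18:00.
Yara free: 08:00-09:00, 10:00-14:00, 15:30-19:00.
Wendy free: 08:30-12:30, 18:00-18:30 (invert busy blocks within the working day).
Maria ∩ Yara: 08:30-09:00, 12:30-13:00, 15:30-18:00.
Maria ∩ Yara ∩ Wendy: 08:30-09:00.
That's a single block of 30 minutes.

30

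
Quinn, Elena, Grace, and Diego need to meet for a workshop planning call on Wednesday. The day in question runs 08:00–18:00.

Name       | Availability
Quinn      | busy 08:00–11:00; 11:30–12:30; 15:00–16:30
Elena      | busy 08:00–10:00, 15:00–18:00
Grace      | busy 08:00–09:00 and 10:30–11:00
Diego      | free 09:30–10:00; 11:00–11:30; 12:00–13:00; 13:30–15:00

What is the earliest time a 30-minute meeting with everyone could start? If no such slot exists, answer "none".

11:00

Quinn free: 11:00-11:30, 12:30-15:00, 16:30-18:00 (invert busy blocks within the working day).
Elena free: 10:00-15:00 (invert busy blocks within the working day).
Grace free: 09:00-10:30, 11:00-18:00 (invert busy blocks within the working day).
Diego free: 09:30-10:00, 11:00-11:30, 12:00-13:00, 13:30-15:00.
Quinn ∩ Elena: 11:00-11:30, 12:30-15:00.
Quinn ∩ Elena ∩ Grace: 11:00-11:30, 12:30-15:00.
Quinn ∩ Elena ∩ Grace ∩ Diego: 11:00-11:30, 12:30-13:00, 13:30-15:00.
So the common availability across everyone is 11:00-11:30, 12:30-13:00, 13:30-15:00.
The first common window of at least 30 minutes is 11:00-11:30, so the earliest start is 11:00.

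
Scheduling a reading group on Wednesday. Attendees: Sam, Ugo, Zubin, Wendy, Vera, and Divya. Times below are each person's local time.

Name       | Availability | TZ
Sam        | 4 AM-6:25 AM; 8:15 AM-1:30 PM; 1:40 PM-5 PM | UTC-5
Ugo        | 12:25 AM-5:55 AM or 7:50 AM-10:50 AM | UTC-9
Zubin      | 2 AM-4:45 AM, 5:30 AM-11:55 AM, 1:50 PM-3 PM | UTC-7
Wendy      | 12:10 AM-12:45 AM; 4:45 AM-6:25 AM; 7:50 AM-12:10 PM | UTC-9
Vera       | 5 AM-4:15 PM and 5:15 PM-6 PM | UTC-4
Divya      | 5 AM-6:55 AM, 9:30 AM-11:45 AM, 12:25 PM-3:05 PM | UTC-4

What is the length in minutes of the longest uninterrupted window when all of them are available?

100

Sam in UTC: 09:00-11:25, 13:15-18:30, 18:40-22:00 (add 5h to convert from UTC-5).
Ugo in UTC: 09:25-14:55, 16:50-19:50 (add 9h to convert from UTC-9).
Zubin in UTC: 09:00-11:45, 12:30-18:55, 20:50-22:00 (add 7h to convert from UTC-7).
Wendy in UTC: 09:10-09:45, 13:45-15:25, 16:50-21:10 (add 9h to convert from UTC-9).
Vera in UTC: 09:00-20:15, 21:15-22:00 (add 4h to convert from UTC-4).
Divya in UTC: 09:00-10:55, 13:30-15:45, 16:25-19:05 (add 4h to convert from UTC-4).
Sam ∩ Ugo: 09:25-11:25, 13:15-14:55, 16:50-18:30, 18:40-19:50.
Sam ∩ Ugo ∩ Zubin: 09:25-11:25, 13:15-14:55, 16:50-18:30, 18:40-18:55.
Sam ∩ Ugo ∩ Zubin ∩ Wendy: 09:25-09:45, 13:45-14:55, 16:50-18:30, 18:40-18:55.
Sam ∩ Ugo ∩ Zubin ∩ Wendy ∩ Vera: 09:25-09:45, 13:45-14:55, 16:50-18:30, 18:40-18:55.
Sam ∩ Ugo ∩ Zubin ∩ Wendy ∩ Vera ∩ Divya: 09:25-09:45, 13:45-14:55, 16:50-18:30, 18:40-18:55.
The longest is 16:50-18:30 at 100 minutes.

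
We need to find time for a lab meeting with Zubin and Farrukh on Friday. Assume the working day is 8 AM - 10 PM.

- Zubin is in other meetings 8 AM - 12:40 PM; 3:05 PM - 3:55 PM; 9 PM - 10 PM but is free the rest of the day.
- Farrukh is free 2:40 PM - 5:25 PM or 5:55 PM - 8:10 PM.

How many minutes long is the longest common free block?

Zubin free: 12:40-15:05, 15:55-21:00 (invert busy blocks within the working day).
Farrukh free: 14:40-17:25, 17:55-20:10.
Zubin ∩ Farrukh: 14:40-15:05, 15:55-17:25, 17:55-20:10.
The longest is 17:55-20:10 at 135 minutes.

135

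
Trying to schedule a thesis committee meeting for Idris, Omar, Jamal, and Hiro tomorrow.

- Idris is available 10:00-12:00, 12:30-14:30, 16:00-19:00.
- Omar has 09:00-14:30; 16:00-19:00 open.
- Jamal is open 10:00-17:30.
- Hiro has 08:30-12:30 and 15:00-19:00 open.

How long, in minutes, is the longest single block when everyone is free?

Idris ∩ Omar: 10:00-12:00, 12:30-14:30, 16:00-19:00.
Idris ∩ Omar ∩ Jamal: 10:00-12:00, 12:30-14:30, 16:00-17:30.
Idris ∩ Omar ∩ Jamal ∩ Hiro: 10:00-12:00, 16:00-17:30.
The longest is 10:00-12:00 at 120 minutes.

120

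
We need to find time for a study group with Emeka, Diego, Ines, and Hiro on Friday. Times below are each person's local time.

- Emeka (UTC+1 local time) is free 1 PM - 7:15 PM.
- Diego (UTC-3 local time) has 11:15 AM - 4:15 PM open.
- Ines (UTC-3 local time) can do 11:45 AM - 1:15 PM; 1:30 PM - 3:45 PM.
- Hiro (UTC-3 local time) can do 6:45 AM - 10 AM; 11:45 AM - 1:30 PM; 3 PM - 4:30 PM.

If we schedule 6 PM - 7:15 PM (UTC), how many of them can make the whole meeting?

2

Emeka in UTC: 12:00-18:15 (subtract 1h to convert from UTC+1).
Diego in UTC: 14:15-19:15 (add 3h to convert from UTC-3).
Ines in UTC: 14:45-16:15, 16:30-18:45 (add 3h to convert from UTC-3).
Hiro in UTC: 09:45-13:00, 14:45-16:30, 18:00-19:30 (add 3h to convert from UTC-3).
Diego and Hiro can make the full 18:00-19:15 slot — that's 2.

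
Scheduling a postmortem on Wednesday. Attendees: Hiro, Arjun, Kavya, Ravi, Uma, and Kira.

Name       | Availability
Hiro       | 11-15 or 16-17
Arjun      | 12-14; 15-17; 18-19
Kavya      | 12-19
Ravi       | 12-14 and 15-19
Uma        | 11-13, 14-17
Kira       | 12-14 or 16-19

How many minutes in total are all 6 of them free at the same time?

120

Hiro ∩ Arjun: 12:00-14:00, 16:00-17:00.
Hiro ∩ Arjun ∩ Kavya: 12:00-14:00, 16:00-17:00.
Hiro ∩ Arjun ∩ Kavya ∩ Ravi: 12:00-14:00, 16:00-17:00.
Hiro ∩ Arjun ∩ Kavya ∩ Ravi ∩ Uma: 12:00-13:00, 16:00-17:00.
Hiro ∩ Arjun ∩ Kavya ∩ Ravi ∩ Uma ∩ Kira: 12:00-13:00, 16:00-17:00.
Summing the common windows: 60 + 60 = 120 minutes.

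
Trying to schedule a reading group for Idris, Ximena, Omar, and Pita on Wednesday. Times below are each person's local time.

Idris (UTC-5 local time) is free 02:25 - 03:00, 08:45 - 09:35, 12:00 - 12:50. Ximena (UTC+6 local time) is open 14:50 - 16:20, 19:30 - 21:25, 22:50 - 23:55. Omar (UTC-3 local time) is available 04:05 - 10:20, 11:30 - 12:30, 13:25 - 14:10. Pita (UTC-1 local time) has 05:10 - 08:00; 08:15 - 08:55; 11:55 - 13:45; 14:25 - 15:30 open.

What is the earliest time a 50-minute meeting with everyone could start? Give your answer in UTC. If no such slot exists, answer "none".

Idris in UTC: 07:25-08:00, 13:45-14:35, 17:00-17:50 (add 5h to convert from UTC-5).
Ximena in UTC: 08:50-10:20, 13:30-15:25, 16:50-17:55 (subtract 6h to convert from UTC+6).
Omar in UTC: 07:05-13:20, 14:30-15:30, 16:25-17:10 (add 3h to convert from UTC-3).
Pita in UTC: 06:10-09:00, 09:15-09:55, 12:55-14:45, 15:25-16:30 (add 1h to convert from UTC-1).
Idris ∩ Ximena: 13:45-14:35, 17:00-17:50.
Idris ∩ Ximena ∩ Omar: 14:30-14:35, 17:00-17:10.
Idris ∩ Ximena ∩ Omar ∩ Pita: 14:30-14:35.
No common window is at least 50 minutes long.

none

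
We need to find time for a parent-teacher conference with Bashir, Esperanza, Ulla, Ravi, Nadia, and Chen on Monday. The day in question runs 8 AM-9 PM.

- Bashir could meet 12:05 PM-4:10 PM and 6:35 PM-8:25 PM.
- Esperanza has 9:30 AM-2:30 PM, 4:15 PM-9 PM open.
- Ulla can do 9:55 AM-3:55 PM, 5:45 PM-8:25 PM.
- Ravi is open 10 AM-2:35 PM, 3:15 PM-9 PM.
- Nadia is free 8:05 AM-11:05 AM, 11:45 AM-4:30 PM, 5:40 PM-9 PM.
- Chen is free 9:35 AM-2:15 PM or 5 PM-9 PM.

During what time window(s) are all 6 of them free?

12:05-14:15, 18:35-20:25

Bashir ∩ Esperanza: 12:05-14:30, 18:35-20:25.
Bashir ∩ Esperanza ∩ Ulla: 12:05-14:30, 18:35-20:25.
Bashir ∩ Esperanza ∩ Ulla ∩ Ravi: 12:05-14:30, 18:35-20:25.
Bashir ∩ Esperanza ∩ Ulla ∩ Ravi ∩ Nadia: 12:05-14:30, 18:35-20:25.
Bashir ∩ Esperanza ∩ Ulla ∩ Ravi ∩ Nadia ∩ Chen: 12:05-14:15, 18:35-20:25.
Those are the intersection windows.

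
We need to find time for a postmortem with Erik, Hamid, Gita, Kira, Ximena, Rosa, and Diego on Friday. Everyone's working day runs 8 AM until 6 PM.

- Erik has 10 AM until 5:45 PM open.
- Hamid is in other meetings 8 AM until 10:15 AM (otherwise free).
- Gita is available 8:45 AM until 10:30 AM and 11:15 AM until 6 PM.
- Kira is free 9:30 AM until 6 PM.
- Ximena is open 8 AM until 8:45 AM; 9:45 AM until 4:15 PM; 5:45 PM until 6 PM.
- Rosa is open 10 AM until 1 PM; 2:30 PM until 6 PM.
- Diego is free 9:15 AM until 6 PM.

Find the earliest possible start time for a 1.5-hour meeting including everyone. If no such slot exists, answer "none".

Erik free: 10:00-17:45.
Hamid free: 10:15-18:00 (invert busy blocks within the working day).
Gita free: 08:45-10:30, 11:15-18:00.
Kira free: 09:30-18:00.
Ximena free: 08:00-08:45, 09:45-16:15, 17:45-18:00.
Rosa free: 10:00-13:00, 14:30-18:00.
Diego free: 09:15-18:00.
Erik ∩ Hamid: 10:15-17:45.
Erik ∩ Hamid ∩ Gita: 10:15-10:30, 11:15-17:45.
Erik ∩ Hamid ∩ Gita ∩ Kira: 10:15-10:30, 11:15-17:45.
Erik ∩ Hamid ∩ Gita ∩ Kira ∩ Ximena: 10:15-10:30, 11:15-16:15.
Erik ∩ Hamid ∩ Gita ∩ Kira ∩ Ximena ∩ Rosa: 10:15-10:30, 11:15-13:00, 14:30-16:15.
Erik ∩ Hamid ∩ Gita ∩ Kira ∩ Ximena ∩ Rosa ∩ Diego: 10:15-10:30, 11:15-13:00, 14:30-16:15.
The first common window of at least 90 minutes is 11:15-13:00, so the earliest start is 11:15.

11:15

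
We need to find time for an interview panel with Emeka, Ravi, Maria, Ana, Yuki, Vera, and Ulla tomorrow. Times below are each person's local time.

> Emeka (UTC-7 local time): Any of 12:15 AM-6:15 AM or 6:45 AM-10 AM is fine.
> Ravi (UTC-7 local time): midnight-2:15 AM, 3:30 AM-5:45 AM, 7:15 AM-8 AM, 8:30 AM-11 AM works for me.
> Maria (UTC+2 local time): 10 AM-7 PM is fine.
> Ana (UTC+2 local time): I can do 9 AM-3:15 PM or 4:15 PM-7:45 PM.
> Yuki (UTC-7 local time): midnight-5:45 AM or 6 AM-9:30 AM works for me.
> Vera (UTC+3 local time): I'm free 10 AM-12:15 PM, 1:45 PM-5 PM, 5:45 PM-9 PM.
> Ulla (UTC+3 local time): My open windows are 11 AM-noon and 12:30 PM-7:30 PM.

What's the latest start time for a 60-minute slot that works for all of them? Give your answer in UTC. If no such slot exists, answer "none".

Emeka in UTC: 07:15-13:15, 13:45-17:00 (add 7h to convert from UTC-7).
Ravi in UTC: 07:00-09:15, 10:30-12:45, 14:15-15:00, 15:30-18:00 (add 7h to convert from UTC-7).
Maria in UTC: 08:00-17:00 (subtract 2h to convert from UTC+2).
Ana in UTC: 07:00-13:15, 14:15-17:45 (subtract 2h to convert from UTC+2).
Yuki in UTC: 07:00-12:45, 13:00-16:30 (add 7h to convert from UTC-7).
Vera in UTC: 07:00-09:15, 10:45-14:00, 14:45-18:00 (subtract 3h to convert from UTC+3).
Ulla in UTC: 08:00-09:00, 09:30-16:30 (subtract 3h to convert from UTC+3).
Emeka ∩ Ravi: 07:15-09:15, 10:30-12:45, 14:15-15:00, 15:30-17:00.
Emeka ∩ Ravi ∩ Maria: 08:00-09:15, 10:30-12:45, 14:15-15:00, 15:30-17:00.
Emeka ∩ Ravi ∩ Maria ∩ Ana: 08:00-09:15, 10:30-12:45, 14:15-15:00, 15:30-17:00.
Emeka ∩ Ravi ∩ Maria ∩ Ana ∩ Yuki: 08:00-09:15, 10:30-12:45, 14:15-15:00, 15:30-16:30.
Emeka ∩ Ravi ∩ Maria ∩ Ana ∩ Yuki ∩ Vera: 08:00-09:15, 10:45-12:45, 14:45-15:00, 15:30-16:30.
Emeka ∩ Ravi ∩ Maria ∩ Ana ∩ Yuki ∩ Vera ∩ Ulla: 08:00-09:00, 10:45-12:45, 14:45-15:00, 15:30-16:30.
The last common window of at least 60 minutes is 15:30-16:30; a 60-minute meeting can start as late as 15:30 and still end by 16:30.

15:30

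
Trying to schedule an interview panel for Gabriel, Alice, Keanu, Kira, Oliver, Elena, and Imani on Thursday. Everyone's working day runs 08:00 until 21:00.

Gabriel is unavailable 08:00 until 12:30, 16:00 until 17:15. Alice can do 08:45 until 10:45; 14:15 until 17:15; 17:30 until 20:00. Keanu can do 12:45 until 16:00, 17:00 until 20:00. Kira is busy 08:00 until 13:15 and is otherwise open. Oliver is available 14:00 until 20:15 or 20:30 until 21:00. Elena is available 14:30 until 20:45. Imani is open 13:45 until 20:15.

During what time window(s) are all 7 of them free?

14:30-16:00, 17:30-20:00

Gabriel free: 12:30-16:00, 17:15-21:00 (invert busy blocks within the working day).
Alice free: 08:45-10:45, 14:15-17:15, 17:30-20:00.
Keanu free: 12:45-16:00, 17:00-20:00.
Kira free: 13:15-21:00 (invert busy blocks within the working day).
Oliver free: 14:00-20:15, 20:30-21:00.
Elena free: 14:30-20:45.
Imani free: 13:45-20:15.
Gabriel ∩ Alice: 14:15-16:00, 17:30-20:00.
Gabriel ∩ Alice ∩ Keanu: 14:15-16:00, 17:30-20:00.
Gabriel ∩ Alice ∩ Keanu ∩ Kira: 14:15-16:00, 17:30-20:00.
Gabriel ∩ Alice ∩ Keanu ∩ Kira ∩ Oliver: 14:15-16:00, 17:30-20:00.
Gabriel ∩ Alice ∩ Keanu ∩ Kira ∩ Oliver ∩ Elena: 14:30-16:00, 17:30-20:00.
Gabriel ∩ Alice ∩ Keanu ∩ Kira ∩ Oliver ∩ Elena ∩ Imani: 14:30-16:00, 17:30-20:00.
Those are the intersection windows.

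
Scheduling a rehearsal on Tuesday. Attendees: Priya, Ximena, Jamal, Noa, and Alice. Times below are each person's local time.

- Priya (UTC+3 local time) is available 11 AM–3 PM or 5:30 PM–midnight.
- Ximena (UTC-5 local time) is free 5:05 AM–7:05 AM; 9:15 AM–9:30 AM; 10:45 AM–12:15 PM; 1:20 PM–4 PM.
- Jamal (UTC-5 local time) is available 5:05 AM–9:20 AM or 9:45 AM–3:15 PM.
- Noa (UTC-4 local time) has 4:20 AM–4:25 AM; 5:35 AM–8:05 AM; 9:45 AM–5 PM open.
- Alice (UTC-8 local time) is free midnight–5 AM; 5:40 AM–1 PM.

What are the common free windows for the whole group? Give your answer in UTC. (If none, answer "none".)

Priya in UTC: 08:00-12:00, 14:30-21:00 (subtract 3h to convert from UTC+3).
Ximena in UTC: 10:05-12:05, 14:15-14:30, 15:45-17:15, 18:20-21:00 (add 5h to convert from UTC-5).
Jamal in UTC: 10:05-14:20, 14:45-20:15 (add 5h to convert from UTC-5).
Noa in UTC: 08:20-08:25, 09:35-12:05, 13:45-21:00 (add 4h to convert from UTC-4).
Alice in UTC: 08:00-13:00, 13:40-21:00 (add 8h to convert from UTC-8).
Priya ∩ Ximena: 10:05-12:00, 15:45-17:15, 18:20-21:00.
Priya ∩ Ximena ∩ Jamal: 10:05-12:00, 15:45-17:15, 18:20-20:15.
Priya ∩ Ximena ∩ Jamal ∩ Noa: 10:05-12:00, 15:45-17:15, 18:20-20:15.
Priya ∩ Ximena ∩ Jamal ∩ Noa ∩ Alice: 10:05-12:00, 15:45-17:15, 18:20-20:15.

10:05-12:00, 15:45-17:15, 18:20-20:15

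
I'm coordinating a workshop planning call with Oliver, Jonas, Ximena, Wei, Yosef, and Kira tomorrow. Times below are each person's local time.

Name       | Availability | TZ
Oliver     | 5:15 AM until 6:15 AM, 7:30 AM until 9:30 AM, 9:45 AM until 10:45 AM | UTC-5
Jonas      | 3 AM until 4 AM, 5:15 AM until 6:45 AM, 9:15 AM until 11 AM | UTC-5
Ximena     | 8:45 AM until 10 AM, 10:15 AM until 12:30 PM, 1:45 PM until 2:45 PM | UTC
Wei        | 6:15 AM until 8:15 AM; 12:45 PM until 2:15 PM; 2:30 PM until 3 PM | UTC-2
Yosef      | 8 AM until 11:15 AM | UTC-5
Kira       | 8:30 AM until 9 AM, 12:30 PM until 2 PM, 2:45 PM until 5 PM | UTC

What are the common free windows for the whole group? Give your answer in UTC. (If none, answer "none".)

none

Oliver in UTC: 10:15-11:15, 12:30-14:30, 14:45-15:45 (add 5h to convert from UTC-5).
Jonas in UTC: 08:00-09:00, 10:15-11:45, 14:15-16:00 (add 5h to convert from UTC-5).
Ximena in UTC: 08:45-10:00, 10:15-12:30, 13:45-14:45.
Wei in UTC: 08:15-10:15, 14:45-16:15, 16:30-17:00 (add 2h to convert from UTC-2).
Yosef in UTC: 13:00-16:15 (add 5h to convert from UTC-5).
Kira in UTC: 08:30-09:00, 12:30-14:00, 14:45-17:00.
Oliver ∩ Jonas: 10:15-11:15, 14:15-14:30, 14:45-15:45.
Oliver ∩ Jonas ∩ Ximena: 10:15-11:15, 14:15-14:30.
Oliver ∩ Jonas ∩ Ximena ∩ Wei: ∅.
Oliver ∩ Jonas ∩ Ximena ∩ Wei ∩ Yosef: ∅.
Oliver ∩ Jonas ∩ Ximena ∩ Wei ∩ Yosef ∩ Kira: ∅.
There is no time when everyone is free.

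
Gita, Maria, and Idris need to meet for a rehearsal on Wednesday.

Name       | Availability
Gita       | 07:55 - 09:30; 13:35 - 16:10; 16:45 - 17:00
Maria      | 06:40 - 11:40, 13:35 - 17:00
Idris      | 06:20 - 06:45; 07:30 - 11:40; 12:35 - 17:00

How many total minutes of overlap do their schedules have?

265

Gita ∩ Maria: 07:55-09:30, 13:35-16:10, 16:45-17:00.
Gita ∩ Maria ∩ Idris: 07:55-09:30, 13:35-16:10, 16:45-17:00.
Summing the common windows: 95 + 155 + 15 = 265 minutes.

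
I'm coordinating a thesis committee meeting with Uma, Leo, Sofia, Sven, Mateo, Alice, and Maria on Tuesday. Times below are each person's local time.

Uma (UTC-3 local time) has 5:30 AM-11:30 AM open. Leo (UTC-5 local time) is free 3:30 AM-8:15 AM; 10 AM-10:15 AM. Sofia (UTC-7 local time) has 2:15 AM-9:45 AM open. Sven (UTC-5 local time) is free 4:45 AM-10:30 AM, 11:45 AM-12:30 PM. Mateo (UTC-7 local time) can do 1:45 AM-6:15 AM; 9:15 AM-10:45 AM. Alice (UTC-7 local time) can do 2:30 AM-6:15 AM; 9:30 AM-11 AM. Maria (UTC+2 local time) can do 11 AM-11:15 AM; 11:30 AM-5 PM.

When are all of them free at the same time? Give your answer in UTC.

Uma in UTC: 08:30-14:30 (add 3h to convert from UTC-3).
Leo in UTC: 08:30-13:15, 15:00-15:15 (add 5h to convert from UTC-5).
Sofia in UTC: 09:15-16:45 (add 7h to convert from UTC-7).
Sven in UTC: 09:45-15:30, 16:45-17:30 (add 5h to convert from UTC-5).
Mateo in UTC: 08:45-13:15, 16:15-17:45 (add 7h to convert from UTC-7).
Alice in UTC: 09:30-13:15, 16:30-18:00 (add 7h to convert from UTC-7).
Maria in UTC: 09:00-09:15, 09:30-15:00 (subtract 2h to convert from UTC+2).
Uma ∩ Leo: 08:30-13:15.
Uma ∩ Leo ∩ Sofia: 09:15-13:15.
Uma ∩ Leo ∩ Sofia ∩ Sven: 09:45-13:15.
Uma ∩ Leo ∩ Sofia ∩ Sven ∩ Mateo: 09:45-13:15.
Uma ∩ Leo ∩ Sofia ∩ Sven ∩ Mateo ∩ Alice: 09:45-13:15.
Uma ∩ Leo ∩ Sofia ∩ Sven ∩ Mateo ∩ Alice ∩ Maria: 09:45-13:15.

09:45-13:15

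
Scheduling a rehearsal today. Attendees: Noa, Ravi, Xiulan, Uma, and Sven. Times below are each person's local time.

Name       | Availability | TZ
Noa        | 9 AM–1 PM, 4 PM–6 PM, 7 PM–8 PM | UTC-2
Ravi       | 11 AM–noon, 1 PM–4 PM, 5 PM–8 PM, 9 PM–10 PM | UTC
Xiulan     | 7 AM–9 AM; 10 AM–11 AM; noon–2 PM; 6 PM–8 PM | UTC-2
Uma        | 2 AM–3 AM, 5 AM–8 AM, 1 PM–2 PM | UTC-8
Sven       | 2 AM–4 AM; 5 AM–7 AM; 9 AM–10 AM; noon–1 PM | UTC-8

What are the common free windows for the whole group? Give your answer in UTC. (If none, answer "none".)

14:00-15:00

Noa in UTC: 11:00-15:00, 18:00-20:00, 21:00-22:00 (add 2h to convert from UTC-2).
Ravi in UTC: 11:00-12:00, 13:00-16:00, 17:00-20:00, 21:00-22:00.
Xiulan in UTC: 09:00-11:00, 12:00-13:00, 14:00-16:00, 20:00-22:00 (add 2h to convert from UTC-2).
Uma in UTC: 10:00-11:00, 13:00-16:00, 21:00-22:00 (add 8h to convert from UTC-8).
Sven in UTC: 10:00-12:00, 13:00-15:00, 17:00-18:00, 20:00-21:00 (add 8h to convert from UTC-8).
Noa ∩ Ravi: 11:00-12:00, 13:00-15:00, 18:00-20:00, 21:00-22:00.
Noa ∩ Ravi ∩ Xiulan: 14:00-15:00, 21:00-22:00.
Noa ∩ Ravi ∩ Xiulan ∩ Uma: 14:00-15:00, 21:00-22:00.
Noa ∩ Ravi ∩ Xiulan ∩ Uma ∩ Sven: 14:00-15:00.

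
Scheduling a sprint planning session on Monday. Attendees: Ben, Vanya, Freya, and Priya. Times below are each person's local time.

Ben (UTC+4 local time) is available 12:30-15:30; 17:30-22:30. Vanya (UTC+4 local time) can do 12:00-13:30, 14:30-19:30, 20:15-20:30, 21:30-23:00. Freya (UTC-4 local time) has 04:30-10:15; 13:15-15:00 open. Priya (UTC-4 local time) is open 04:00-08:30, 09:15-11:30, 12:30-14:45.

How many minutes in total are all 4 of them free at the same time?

225

Ben in UTC: 08:30-11:30, 13:30-18:30 (subtract 4h to convert from UTC+4).
Vanya in UTC: 08:00-09:30, 10:30-15:30, 16:15-16:30, 17:30-19:00 (subtract 4h to convert from UTC+4).
Freya in UTC: 08:30-14:15, 17:15-19:00 (add 4h to convert from UTC-4).
Priya in UTC: 08:00-12:30, 13:15-15:30, 16:30-18:45 (add 4h to convert from UTC-4).
Ben ∩ Vanya: 08:30-09:30, 10:30-11:30, 13:30-15:30, 16:15-16:30, 17:30-18:30.
Ben ∩ Vanya ∩ Freya: 08:30-09:30, 10:30-11:30, 13:30-14:15, 17:30-18:30.
Ben ∩ Vanya ∩ Freya ∩ Priya: 08:30-09:30, 10:30-11:30, 13:30-14:15, 17:30-18:30.
Those are the intersection windows.
Summing the common windows: 60 + 60 + 45 + 60 = 225 minutes.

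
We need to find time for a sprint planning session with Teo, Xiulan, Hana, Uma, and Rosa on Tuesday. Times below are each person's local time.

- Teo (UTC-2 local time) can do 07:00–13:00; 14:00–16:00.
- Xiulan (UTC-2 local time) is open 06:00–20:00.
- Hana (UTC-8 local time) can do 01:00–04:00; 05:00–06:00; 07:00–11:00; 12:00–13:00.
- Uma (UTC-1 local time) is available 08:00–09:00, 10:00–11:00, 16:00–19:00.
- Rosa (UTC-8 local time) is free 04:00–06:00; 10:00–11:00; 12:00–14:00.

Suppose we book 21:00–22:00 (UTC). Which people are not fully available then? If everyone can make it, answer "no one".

Teo in UTC: 09:00-15:00, 16:00-18:00 (add 2h to convert from UTC-2).
Xiulan in UTC: 08:00-22:00 (add 2h to convert from UTC-2).
Hana in UTC: 09:00-12:00, 13:00-14:00, 15:00-19:00, 20:00-21:00 (add 8h to convert from UTC-8).
Uma in UTC: 09:00-10:00, 11:00-12:00, 17:00-20:00 (add 1h to convert from UTC-1).
Rosa in UTC: 12:00-14:00, 18:00-19:00, 20:00-22:00 (add 8h to convert from UTC-8).
Teo: not fully free for 21:00-22:00. Xiulan: free for 21:00-22:00. Hana: not fully free for 21:00-22:00. Uma: not fully free for 21:00-22:00. Rosa: free for 21:00-22:00.

Hana, Teo, Uma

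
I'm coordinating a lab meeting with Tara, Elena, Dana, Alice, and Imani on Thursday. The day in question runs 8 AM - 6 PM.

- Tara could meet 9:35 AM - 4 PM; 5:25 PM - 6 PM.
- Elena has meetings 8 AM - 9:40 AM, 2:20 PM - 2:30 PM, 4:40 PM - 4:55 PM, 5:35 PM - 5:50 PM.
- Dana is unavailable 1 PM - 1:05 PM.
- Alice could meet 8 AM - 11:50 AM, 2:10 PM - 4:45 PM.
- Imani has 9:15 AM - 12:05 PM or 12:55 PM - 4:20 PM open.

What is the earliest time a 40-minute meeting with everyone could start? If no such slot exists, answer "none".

09:40

Tara free: 09:35-16:00, 17:25-18:00.
Elena free: 09:40-14:20, 14:30-16:40, 16:55-17:35, 17:50-18:00 (invert busy blocks within the working day).
Dana free: 08:00-13:00, 13:05-18:00 (invert busy blocks within the working day).
Alice free: 08:00-11:50, 14:10-16:45.
Imani free: 09:15-12:05, 12:55-16:20.
Tara ∩ Elena: 09:40-14:20, 14:30-16:00, 17:25-17:35, 17:50-18:00.
Tara ∩ Elena ∩ Dana: 09:40-13:00, 13:05-14:20, 14:30-16:00, 17:25-17:35, 17:50-18:00.
Tara ∩ Elena ∩ Dana ∩ Alice: 09:40-11:50, 14:10-14:20, 14:30-16:00.
Tara ∩ Elena ∩ Dana ∩ Alice ∩ Imani: 09:40-11:50, 14:10-14:20, 14:30-16:00.
So the common availability across everyone is 09:40-11:50, 14:10-14:20, 14:30-16:00.
The first common window of at least 40 minutes is 09:40-11:50, so the earliest start is 09:40.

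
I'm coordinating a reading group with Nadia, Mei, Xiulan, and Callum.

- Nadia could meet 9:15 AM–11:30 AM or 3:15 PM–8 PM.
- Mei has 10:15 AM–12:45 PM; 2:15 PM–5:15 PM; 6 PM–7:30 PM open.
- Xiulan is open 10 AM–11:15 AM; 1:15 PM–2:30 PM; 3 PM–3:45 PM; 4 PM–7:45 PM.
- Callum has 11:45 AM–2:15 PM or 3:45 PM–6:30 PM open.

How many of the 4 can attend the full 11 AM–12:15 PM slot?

Mei can make the full 11:00-12:15 slot — that's 1.

1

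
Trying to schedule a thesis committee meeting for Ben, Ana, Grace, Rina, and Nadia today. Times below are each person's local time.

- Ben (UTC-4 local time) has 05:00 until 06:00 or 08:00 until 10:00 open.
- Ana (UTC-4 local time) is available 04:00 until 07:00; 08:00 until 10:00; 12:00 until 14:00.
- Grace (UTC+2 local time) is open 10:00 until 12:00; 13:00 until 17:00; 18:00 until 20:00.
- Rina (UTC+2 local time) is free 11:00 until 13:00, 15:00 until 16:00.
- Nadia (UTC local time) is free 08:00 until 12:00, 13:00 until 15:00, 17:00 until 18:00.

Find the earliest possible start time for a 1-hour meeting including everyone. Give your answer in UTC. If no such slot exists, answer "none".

09:00

Ben in UTC: 09:00-10:00, 12:00-14:00 (add 4h to convert from UTC-4).
Ana in UTC: 08:00-11:00, 12:00-14:00, 16:00-18:00 (add 4h to convert from UTC-4).
Grace in UTC: 08:00-10:00, 11:00-15:00, 16:00-18:00 (subtract 2h to convert from UTC+2).
Rina in UTC: 09:00-11:00, 13:00-14:00 (subtract 2h to convert from UTC+2).
Nadia in UTC: 08:00-12:00, 13:00-15:00, 17:00-18:00.
Ben ∩ Ana: 09:00-10:00, 12:00-14:00.
Ben ∩ Ana ∩ Grace: 09:00-10:00, 12:00-14:00.
Ben ∩ Ana ∩ Grace ∩ Rina: 09:00-10:00, 13:00-14:00.
Ben ∩ Ana ∩ Grace ∩ Rina ∩ Nadia: 09:00-10:00, 13:00-14:00.
The first common window of at least 60 minutes is 09:00-10:00, so the earliest start is 09:00.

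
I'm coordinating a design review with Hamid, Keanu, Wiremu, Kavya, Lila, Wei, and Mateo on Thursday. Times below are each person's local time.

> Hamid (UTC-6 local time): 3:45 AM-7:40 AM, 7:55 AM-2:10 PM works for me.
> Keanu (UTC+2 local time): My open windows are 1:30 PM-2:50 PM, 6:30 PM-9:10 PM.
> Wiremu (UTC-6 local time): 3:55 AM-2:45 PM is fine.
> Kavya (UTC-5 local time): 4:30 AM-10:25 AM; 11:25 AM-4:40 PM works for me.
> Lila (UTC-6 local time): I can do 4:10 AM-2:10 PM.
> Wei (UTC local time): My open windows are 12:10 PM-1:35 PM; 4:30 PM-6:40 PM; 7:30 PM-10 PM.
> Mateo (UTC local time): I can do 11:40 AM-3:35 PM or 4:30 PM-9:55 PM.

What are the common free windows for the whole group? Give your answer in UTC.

Hamid in UTC: 09:45-13:40, 13:55-20:10 (add 6h to convert from UTC-6).
Keanu in UTC: 11:30-12:50, 16:30-19:10 (subtract 2h to convert from UTC+2).
Wiremu in UTC: 09:55-20:45 (add 6h to convert from UTC-6).
Kavya in UTC: 09:30-15:25, 16:25-21:40 (add 5h to convert from UTC-5).
Lila in UTC: 10:10-20:10 (add 6h to convert from UTC-6).
Wei in UTC: 12:10-13:35, 16:30-18:40, 19:30-22:00.
Mateo in UTC: 11:40-15:35, 16:30-21:55.
Hamid ∩ Keanu: 11:30-12:50, 16:30-19:10.
Hamid ∩ Keanu ∩ Wiremu: 11:30-12:50, 16:30-19:10.
Hamid ∩ Keanu ∩ Wiremu ∩ Kavya: 11:30-12:50, 16:30-19:10.
Hamid ∩ Keanu ∩ Wiremu ∩ Kavya ∩ Lila: 11:30-12:50, 16:30-19:10.
Hamid ∩ Keanu ∩ Wiremu ∩ Kavya ∩ Lila ∩ Wei: 12:10-12:50, 16:30-18:40.
Hamid ∩ Keanu ∩ Wiremu ∩ Kavya ∩ Lila ∩ Wei ∩ Mateo: 12:10-12:50, 16:30-18:40.

12:10-12:50, 16:30-18:40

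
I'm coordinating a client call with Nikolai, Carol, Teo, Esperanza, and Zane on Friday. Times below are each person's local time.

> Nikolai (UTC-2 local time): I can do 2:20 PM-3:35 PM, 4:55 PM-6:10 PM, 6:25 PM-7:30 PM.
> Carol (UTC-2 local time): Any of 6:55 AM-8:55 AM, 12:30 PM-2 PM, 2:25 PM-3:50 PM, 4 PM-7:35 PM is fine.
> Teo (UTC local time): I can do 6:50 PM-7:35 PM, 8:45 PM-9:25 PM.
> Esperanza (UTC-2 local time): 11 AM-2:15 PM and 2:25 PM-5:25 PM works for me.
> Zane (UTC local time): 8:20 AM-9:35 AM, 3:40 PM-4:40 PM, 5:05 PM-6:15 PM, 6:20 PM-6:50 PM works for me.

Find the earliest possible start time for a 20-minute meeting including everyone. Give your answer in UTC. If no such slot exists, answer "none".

Nikolai in UTC: 16:20-17:35, 18:55-20:10, 20:25-21:30 (add 2h to convert from UTC-2).
Carol in UTC: 08:55-10:55, 14:30-16:00, 16:25-17:50, 18:00-21:35 (add 2h to convert from UTC-2).
Teo in UTC: 18:50-19:35, 20:45-21:25.
Esperanza in UTC: 13:00-16:15, 16:25-19:25 (add 2h to convert from UTC-2).
Zane in UTC: 08:20-09:35, 15:40-16:40, 17:05-18:15, 18:20-18:50.
Nikolai ∩ Carol: 16:25-17:35, 18:55-20:10, 20:25-21:30.
Nikolai ∩ Carol ∩ Teo: 18:55-19:35, 20:45-21:25.
Nikolai ∩ Carol ∩ Teo ∩ Esperanza: 18:55-19:25.
Nikolai ∩ Carol ∩ Teo ∩ Esperanza ∩ Zane: ∅.
There is no time when everyone is free.
No common window is at least 20 minutes long.

none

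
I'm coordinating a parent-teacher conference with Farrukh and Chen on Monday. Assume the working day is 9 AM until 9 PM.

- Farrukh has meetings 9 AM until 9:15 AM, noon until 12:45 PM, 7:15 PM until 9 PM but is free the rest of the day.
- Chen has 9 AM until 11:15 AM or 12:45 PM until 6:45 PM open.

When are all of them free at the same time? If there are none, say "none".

Farrukh free: 09:15-12:00, 12:45-19:15 (invert busy blocks within the working day).
Chen free: 09:00-11:15, 12:45-18:45.
Farrukh ∩ Chen: 09:15-11:15, 12:45-18:45.

09:15-11:15, 12:45-18:45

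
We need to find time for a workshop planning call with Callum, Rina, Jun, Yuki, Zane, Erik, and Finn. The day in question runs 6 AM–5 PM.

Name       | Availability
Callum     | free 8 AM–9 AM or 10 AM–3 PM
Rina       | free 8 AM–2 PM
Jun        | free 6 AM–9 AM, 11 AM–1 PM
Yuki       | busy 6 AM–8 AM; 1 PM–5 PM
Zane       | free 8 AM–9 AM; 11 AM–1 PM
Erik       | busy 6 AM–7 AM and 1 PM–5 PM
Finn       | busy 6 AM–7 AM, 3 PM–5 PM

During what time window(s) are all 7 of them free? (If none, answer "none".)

Callum free: 08:00-09:00, 10:00-15:00.
Rina free: 08:00-14:00.
Jun free: 06:00-09:00, 11:00-13:00.
Yuki free: 08:00-13:00 (invert busy blocks within the working day).
Zane free: 08:00-09:00, 11:00-13:00.
Erik free: 07:00-13:00 (invert busy blocks within the working day).
Finn free: 07:00-15:00 (invert busy blocks within the working day).
Callum ∩ Rina: 08:00-09:00, 10:00-14:00.
Callum ∩ Rina ∩ Jun: 08:00-09:00, 11:00-13:00.
Callum ∩ Rina ∩ Jun ∩ Yuki: 08:00-09:00, 11:00-13:00.
Callum ∩ Rina ∩ Jun ∩ Yuki ∩ Zane: 08:00-09:00, 11:00-13:00.
Callum ∩ Rina ∩ Jun ∩ Yuki ∩ Zane ∩ Erik: 08:00-09:00, 11:00-13:00.
Callum ∩ Rina ∩ Jun ∩ Yuki ∩ Zane ∩ Erik ∩ Finn: 08:00-09:00, 11:00-13:00.
Those are the intersection windows.

08:00-09:00, 11:00-13:00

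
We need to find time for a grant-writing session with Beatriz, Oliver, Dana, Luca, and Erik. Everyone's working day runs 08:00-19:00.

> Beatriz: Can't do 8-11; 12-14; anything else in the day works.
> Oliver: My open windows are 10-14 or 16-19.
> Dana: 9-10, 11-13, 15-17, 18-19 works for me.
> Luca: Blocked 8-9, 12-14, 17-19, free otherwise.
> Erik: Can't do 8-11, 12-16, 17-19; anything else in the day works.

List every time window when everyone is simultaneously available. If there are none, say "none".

11:00-12:00, 16:00-17:00

Beatriz free: 11:00-12:00, 14:00-19:00 (invert busy blocks within the working day).
Oliver free: 10:00-14:00, 16:00-19:00.
Dana free: 09:00-10:00, 11:00-13:00, 15:00-17:00, 18:00-19:00.
Luca free: 09:00-12:00, 14:00-17:00 (invert busy blocks within the working day).
Erik free: 11:00-12:00, 16:00-17:00 (invert busy blocks within the working day).
Beatriz ∩ Oliver: 11:00-12:00, 16:00-19:00.
Beatriz ∩ Oliver ∩ Dana: 11:00-12:00, 16:00-17:00, 18:00-19:00.
Beatriz ∩ Oliver ∩ Dana ∩ Luca: 11:00-12:00, 16:00-17:00.
Beatriz ∩ Oliver ∩ Dana ∩ Luca ∩ Erik: 11:00-12:00, 16:00-17:00.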